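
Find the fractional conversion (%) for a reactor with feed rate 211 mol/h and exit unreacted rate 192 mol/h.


X = (F_in - F_out) / F_in * 100
Moles reacted = 211 - 192 = 19
X = 19 / 211 * 100
= 0.09005 * 100
= 9.005 %

9.005 %


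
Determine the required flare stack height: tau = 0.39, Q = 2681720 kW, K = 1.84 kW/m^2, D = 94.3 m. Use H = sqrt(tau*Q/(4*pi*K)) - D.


tau*Q/(4*pi*K) = 0.39 * 2681720 / (4 * pi * 1.84) = 45232.5
sqrt(45232.5) = 212.679
H = 212.679 - 94.3 = 118.4

118.4 m


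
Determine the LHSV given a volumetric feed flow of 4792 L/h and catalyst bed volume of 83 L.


LHSV = volumetric feed rate / catalyst volume
= 4792 L/h / 83 L
= 57.73 h^-1

57.73 h^-1


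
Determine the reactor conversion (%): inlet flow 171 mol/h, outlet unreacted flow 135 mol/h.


X = (F_in - F_out) / F_in * 100
Moles reacted = 171 - 135 = 36
X = 36 / 171 * 100
= 0.2105 * 100
= 21.05 %

21.05 %


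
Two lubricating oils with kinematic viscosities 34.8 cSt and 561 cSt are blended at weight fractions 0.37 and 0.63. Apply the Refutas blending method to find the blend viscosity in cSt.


Refutas method: VBN_i = 14.534*ln(ln(visc_i + 0.8)) + 10.975, blended linearly by mass fraction; since VBN is linear in VBI_i = ln(ln(visc_i + 0.8)) and the fractions sum to 1, blend VBI directly: visc = exp(exp(VBI_blend)) - 0.8
VBI_1 = ln(ln(34.8 + 0.8)) = 1.27322
VBI_2 = ln(ln(561 + 0.8)) = 1.84548
VBI_blend = 0.37 * 1.27322 + 0.63 * 1.84548 = 1.63374
visc_blend = exp(exp(1.63374)) - 0.8 = 167.0

167.0 cSt


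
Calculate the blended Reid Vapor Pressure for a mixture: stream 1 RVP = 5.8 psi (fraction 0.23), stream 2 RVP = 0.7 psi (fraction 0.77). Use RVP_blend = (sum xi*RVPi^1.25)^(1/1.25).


Chevron index: RVP_blend = (sum xi*RVPi^1.25)^(1/1.25)
RVP^1.25 terms: 0.23 * 5.8^1.25 + 0.77 * 0.7^1.25 = 2.56322
RVP_blend = 2.56322^(1/1.25) = 2.123

2.123 psi


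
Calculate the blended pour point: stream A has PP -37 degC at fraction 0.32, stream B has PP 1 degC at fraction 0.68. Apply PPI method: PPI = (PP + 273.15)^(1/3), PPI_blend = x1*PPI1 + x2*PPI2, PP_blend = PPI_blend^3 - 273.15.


PPI_1 = (-37 + 273.15)^(1/3) = 6.181056
PPI_2 = (1 + 273.15)^(1/3) = 6.49625
PPI_blend = 0.32 * 6.181056 + 0.68 * 6.49625 = 6.395388
PP_blend = 6.395388^3 - 273.15 = 261.5777 - 273.15 = -11.57

-11.57 degC


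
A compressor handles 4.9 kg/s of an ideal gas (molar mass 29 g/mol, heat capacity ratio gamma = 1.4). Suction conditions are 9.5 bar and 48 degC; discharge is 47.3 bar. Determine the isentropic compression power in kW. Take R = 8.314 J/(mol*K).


Isentropic work: W = m*(gamma/(gamma-1))*(R*T1/MW)*((P2/P1)^((gamma-1)/gamma) - 1)
T1 = 48 + 273.15 = 321.15 K
Pressure ratio = 47.3 / 9.5 = 4.97895
Exponent = (1.4 - 1)/1.4 = 0.285714
(P2/P1)^exp - 1 = 4.97895^0.285714 - 1 = 0.581911
W = 4.9 * 1.4 / 0.4 * 8.314 * 321.15 / 29 * 0.581911 = 918.8

918.8 kW


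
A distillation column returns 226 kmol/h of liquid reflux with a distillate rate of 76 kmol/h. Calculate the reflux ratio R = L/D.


Reflux ratio definition: R = L / D (liquid returned / distillate withdrawn)
L = 226 kmol/h, D = 76 kmol/h
R = 226 / 76 = 2.974

2.974


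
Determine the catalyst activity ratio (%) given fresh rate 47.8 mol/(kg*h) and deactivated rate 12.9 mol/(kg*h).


Activity (%) = (rate_used / rate_fresh) * 100
rate_used = 12.9, rate_fresh = 47.8
= (12.9 / 47.8) * 100
= 0.2699 * 100 = 26.99

26.99 %


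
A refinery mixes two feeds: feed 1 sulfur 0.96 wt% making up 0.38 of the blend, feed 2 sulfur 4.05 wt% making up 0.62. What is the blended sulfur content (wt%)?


Linear sulfur blending: S_blend = x1*S1 + x2*S2
Contribution 1: 0.38 * 0.96 = 0.3648 wt%
Contribution 2: 0.62 * 4.05 = 2.511 wt%
S_blend = 0.3648 + 2.511 = 2.8758

2.8758 wt%


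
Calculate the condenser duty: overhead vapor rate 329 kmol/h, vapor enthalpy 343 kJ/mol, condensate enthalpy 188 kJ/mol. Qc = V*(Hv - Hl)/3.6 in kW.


Qc = 329 * (343 - 188) / 3.6 = 329 * 155 / 3.6 = 14170

14170 kW


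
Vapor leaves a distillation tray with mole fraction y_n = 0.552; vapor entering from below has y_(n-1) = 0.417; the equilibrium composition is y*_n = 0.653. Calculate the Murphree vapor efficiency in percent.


Murphree vapor efficiency: EMV = (y_n - y_(n-1)) / (y*_n - y_(n-1)) * 100
EMV = (0.552 - 0.417) / (0.653 - 0.417) * 100 = 0.135 / 0.236 * 100 = 57.20

57.20 %


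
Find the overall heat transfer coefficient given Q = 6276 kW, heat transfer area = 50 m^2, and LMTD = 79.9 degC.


From Q = U*A*LMTD, U = Q / (A * LMTD)
U = 6276 / (50 * 79.9) = 6276 / 3995 = 1.571

1.571 kW/(m^2*K)


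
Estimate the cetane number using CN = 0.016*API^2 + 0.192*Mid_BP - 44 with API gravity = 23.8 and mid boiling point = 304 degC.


CN = 0.016 * 23.8^2 + 0.192 * 304 - 44
CN = 9.06304 + 58.368 - 44 = 23.43104

23.43104


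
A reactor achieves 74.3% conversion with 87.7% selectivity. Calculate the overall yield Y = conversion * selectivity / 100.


Overall yield = conversion (%) * selectivity (%) / 100
Conversion = 74.3%, Selectivity = 87.7%
Y = 74.3 * 87.7 / 100
= 65.1611 %

65.1611 %


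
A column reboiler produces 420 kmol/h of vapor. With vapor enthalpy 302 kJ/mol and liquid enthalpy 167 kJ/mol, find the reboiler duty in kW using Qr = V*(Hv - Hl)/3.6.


Qr = 420 * (302 - 167) / 3.6 = 420 * 135 / 3.6 = 15750

15750 kW


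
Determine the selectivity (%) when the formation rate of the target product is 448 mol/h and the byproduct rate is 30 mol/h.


Selectivity = desired / (desired + undesired) * 100
Total products = 448 + 30 = 478 mol/h
S = 448 / 478 * 100
= 0.9372 * 100
= 93.72 %

93.72 %


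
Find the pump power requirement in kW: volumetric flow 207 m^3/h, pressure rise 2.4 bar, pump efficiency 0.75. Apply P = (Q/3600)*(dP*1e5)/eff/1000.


Q = 207 / 3600 = 0.0575 m^3/s
P = 0.0575 * (2.4 * 1e5) / 0.75 / 1000 = 18.40

18.40 kW


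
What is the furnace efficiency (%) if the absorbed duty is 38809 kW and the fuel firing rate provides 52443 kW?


Furnace efficiency = Q_absorbed / Q_fuel * 100
= 38809 / 52443 * 100 = 74.00

74.00 %


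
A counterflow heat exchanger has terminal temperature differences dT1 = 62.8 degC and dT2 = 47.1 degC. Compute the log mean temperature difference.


LMTD = (dT1 - dT2) / ln(dT1/dT2)
= (62.8 - 47.1) / ln(62.8 / 47.1) = 15.7 / 0.287682 = 54.57

54.57 degC


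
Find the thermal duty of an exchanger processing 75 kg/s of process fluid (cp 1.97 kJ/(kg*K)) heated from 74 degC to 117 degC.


Q = m_dot * cp * delta_T
delta_T = 117 - 74 = 43 K
Q = 75 * 1.97 * 43
= 147.75 * 43
= 6353.25 kW

6353.25 kW


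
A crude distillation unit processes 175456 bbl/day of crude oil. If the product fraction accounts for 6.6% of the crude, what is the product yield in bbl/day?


Crude throughput = 175456 bbl/day
Fraction yield = 6.6%
yield = throughput * fraction / 100
yield = 175456 * 6.6 / 100 = 11580.096

11580.096 bbl/day


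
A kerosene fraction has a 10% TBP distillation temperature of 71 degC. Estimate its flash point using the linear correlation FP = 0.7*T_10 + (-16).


FP = 0.7 * 71 + (-16) = 33.7

33.7 degC


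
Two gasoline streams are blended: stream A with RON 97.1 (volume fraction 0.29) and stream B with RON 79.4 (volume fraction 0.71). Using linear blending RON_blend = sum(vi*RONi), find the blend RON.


Linear blending: RON_blend = sum(vi * RONi)
Contribution 1: 0.29 * 97.1 = 28.159
Contribution 2: 0.71 * 79.4 = 56.374
RON_blend = 28.159 + 56.374 = 84.533

84.533


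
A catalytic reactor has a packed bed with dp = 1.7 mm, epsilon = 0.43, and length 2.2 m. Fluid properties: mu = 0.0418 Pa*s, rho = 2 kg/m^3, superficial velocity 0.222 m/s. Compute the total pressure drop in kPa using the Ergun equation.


dp = 1.7 mm = 0.0017 m
Viscous term = 150*0.0418*0.222*(1-0.43)^2 / (0.0017^2*0.43^3) = 1968190
Inertial term = 1.75*2*0.222^2*(1-0.43) / (0.0017*0.43^3) = 727.436
dP/L = 1968190 + 727.436 = 1968920 Pa/m
dP = 1968920 * 2.2 / 1000 = 4332 kPa

4332 kPa


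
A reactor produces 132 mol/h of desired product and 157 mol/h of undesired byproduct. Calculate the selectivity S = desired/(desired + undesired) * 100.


Selectivity = desired / (desired + undesired) * 100
Total products = 132 + 157 = 289 mol/h
S = 132 / 289 * 100
= 0.4567 * 100
= 45.67 %

45.67 %


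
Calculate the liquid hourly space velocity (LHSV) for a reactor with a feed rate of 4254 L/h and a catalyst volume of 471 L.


LHSV = volumetric feed rate / catalyst volume
= 4254 L/h / 471 L
= 9.032 h^-1

9.032 h^-1


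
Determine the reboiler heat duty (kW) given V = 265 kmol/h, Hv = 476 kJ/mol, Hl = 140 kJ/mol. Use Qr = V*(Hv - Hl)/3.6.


Qr = 265 * (476 - 140) / 3.6 = 265 * 336 / 3.6 = 24730

24730 kW


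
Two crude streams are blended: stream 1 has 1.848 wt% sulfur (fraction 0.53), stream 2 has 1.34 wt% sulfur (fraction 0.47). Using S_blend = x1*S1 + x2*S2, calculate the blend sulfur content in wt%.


Linear sulfur blending: S_blend = x1*S1 + x2*S2
Contribution 1: 0.53 * 1.848 = 0.97944 wt%
Contribution 2: 0.47 * 1.34 = 0.6298 wt%
S_blend = 0.97944 + 0.6298 = 1.60924

1.60924 wt%


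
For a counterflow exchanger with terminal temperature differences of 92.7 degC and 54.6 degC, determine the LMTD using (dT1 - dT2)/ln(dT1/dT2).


LMTD = (dT1 - dT2) / ln(dT1/dT2)
= (92.7 - 54.6) / ln(92.7 / 54.6) = 38.1 / 0.529335 = 71.98

71.98 degC


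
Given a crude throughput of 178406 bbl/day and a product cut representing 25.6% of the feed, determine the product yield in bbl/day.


Crude throughput = 178406 bbl/day
Fraction yield = 25.6%
yield = throughput * fraction / 100
yield = 178406 * 25.6 / 100 = 45671.936

45671.936 bbl/day


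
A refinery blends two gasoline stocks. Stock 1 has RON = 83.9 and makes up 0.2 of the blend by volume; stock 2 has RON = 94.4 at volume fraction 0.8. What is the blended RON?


Linear blending: RON_blend = sum(vi * RONi)
Contribution 1: 0.2 * 83.9 = 16.78
Contribution 2: 0.8 * 94.4 = 75.52
RON_blend = 16.78 + 75.52 = 92.3

92.3


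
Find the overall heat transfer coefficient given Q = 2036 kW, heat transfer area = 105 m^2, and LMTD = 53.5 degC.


From Q = U*A*LMTD, U = Q / (A * LMTD)
U = 2036 / (105 * 53.5) = 2036 / 5617.5 = 0.3624

0.3624 kW/(m^2*K)


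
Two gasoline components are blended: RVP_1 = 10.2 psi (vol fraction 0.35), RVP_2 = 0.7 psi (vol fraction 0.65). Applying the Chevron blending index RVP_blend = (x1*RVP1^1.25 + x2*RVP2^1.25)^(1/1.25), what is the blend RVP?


Chevron index: RVP_blend = (sum xi*RVPi^1.25)^(1/1.25)
RVP^1.25 terms: 0.35 * 10.2^1.25 + 0.65 * 0.7^1.25 = 6.79615
RVP_blend = 6.79615^(1/1.25) = 4.632

4.632 psi


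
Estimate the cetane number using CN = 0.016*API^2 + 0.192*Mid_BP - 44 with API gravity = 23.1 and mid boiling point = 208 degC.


CN = 0.016 * 23.1^2 + 0.192 * 208 - 44
CN = 8.53776 + 39.936 - 44 = 4.47376

4.47376


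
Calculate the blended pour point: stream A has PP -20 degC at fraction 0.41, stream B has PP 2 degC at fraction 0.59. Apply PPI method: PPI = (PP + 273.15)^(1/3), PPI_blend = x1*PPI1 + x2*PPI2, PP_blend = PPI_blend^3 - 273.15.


PPI_1 = (-20 + 273.15)^(1/3) = 6.325953
PPI_2 = (2 + 273.15)^(1/3) = 6.504139
PPI_blend = 0.41 * 6.325953 + 0.59 * 6.504139 = 6.431083
PP_blend = 6.431083^3 - 273.15 = 265.9821 - 273.15 = -7.17

-7.17 degC


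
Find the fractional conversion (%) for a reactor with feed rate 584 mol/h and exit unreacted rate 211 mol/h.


X = (F_in - F_out) / F_in * 100
Moles reacted = 584 - 211 = 373
X = 373 / 584 * 100
= 0.6387 * 100
= 63.87 %

63.87 %


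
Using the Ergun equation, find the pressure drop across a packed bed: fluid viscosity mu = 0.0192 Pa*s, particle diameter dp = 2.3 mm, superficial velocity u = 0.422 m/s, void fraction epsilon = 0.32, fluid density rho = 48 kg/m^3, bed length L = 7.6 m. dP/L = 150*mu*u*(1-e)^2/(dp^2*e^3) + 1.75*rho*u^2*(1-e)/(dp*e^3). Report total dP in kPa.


dp = 2.3 mm = 0.0023 m
Viscous term = 150*0.0192*0.422*(1-0.32)^2 / (0.0023^2*0.32^3) = 3242030
Inertial term = 1.75*48*0.422^2*(1-0.32) / (0.0023*0.32^3) = 134969
dP/L = 3242030 + 134969 = 3377000 Pa/m
dP = 3377000 * 7.6 / 1000 = 25670 kPa

25670 kPa


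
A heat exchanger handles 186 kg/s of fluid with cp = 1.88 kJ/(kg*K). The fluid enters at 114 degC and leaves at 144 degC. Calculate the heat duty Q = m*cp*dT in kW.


Q = m_dot * cp * delta_T
delta_T = 144 - 114 = 30 K
Q = 186 * 1.88 * 30
= 349.68 * 30
= 10490.4 kW

10490.4 kW


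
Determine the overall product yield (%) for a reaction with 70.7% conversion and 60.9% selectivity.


Overall yield = conversion (%) * selectivity (%) / 100
Conversion = 70.7%, Selectivity = 60.9%
Y = 70.7 * 60.9 / 100
= 43.0563 %

43.0563 %


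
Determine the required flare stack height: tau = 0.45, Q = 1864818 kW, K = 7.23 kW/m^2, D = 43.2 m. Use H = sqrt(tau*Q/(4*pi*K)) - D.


tau*Q/(4*pi*K) = 0.45 * 1864818 / (4 * pi * 7.23) = 9236.36
sqrt(9236.36) = 96.106
H = 96.106 - 43.2 = 52.91

52.91 m


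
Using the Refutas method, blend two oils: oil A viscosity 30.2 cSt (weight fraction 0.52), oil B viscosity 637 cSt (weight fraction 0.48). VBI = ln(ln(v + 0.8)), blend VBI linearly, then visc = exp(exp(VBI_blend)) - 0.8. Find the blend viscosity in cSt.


Refutas method: VBN_i = 14.534*ln(ln(visc_i + 0.8)) + 10.975, blended linearly by mass fraction; since VBN is linear in VBI_i = ln(ln(visc_i + 0.8)) and the fractions sum to 1, blend VBI directly: visc = exp(exp(VBI_blend)) - 0.8
VBI_1 = ln(ln(30.2 + 0.8)) = 1.23372
VBI_2 = ln(ln(637 + 0.8)) = 1.86532
VBI_blend = 0.52 * 1.23372 + 0.48 * 1.86532 = 1.53689
visc_blend = exp(exp(1.53689)) - 0.8 = 103.8

103.8 cSt


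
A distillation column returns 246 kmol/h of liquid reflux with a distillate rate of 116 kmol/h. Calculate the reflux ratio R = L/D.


Reflux ratio definition: R = L / D (liquid returned / distillate withdrawn)
L = 246 kmol/h, D = 116 kmol/h
R = 246 / 116 = 2.121

2.121


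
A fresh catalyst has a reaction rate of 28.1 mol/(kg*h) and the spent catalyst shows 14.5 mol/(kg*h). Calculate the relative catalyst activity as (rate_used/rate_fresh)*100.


Activity (%) = (rate_used / rate_fresh) * 100
rate_used = 14.5, rate_fresh = 28.1
= (14.5 / 28.1) * 100
= 0.5160 * 100 = 51.60

51.60 %


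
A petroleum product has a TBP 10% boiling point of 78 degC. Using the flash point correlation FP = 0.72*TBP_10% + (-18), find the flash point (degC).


FP = 0.72 * 78 + (-18) = 38.16

38.16 degC


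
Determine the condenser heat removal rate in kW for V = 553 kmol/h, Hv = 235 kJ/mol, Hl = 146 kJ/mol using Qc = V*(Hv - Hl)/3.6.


Qc = 553 * (235 - 146) / 3.6 = 553 * 89 / 3.6 = 13670

13670 kW


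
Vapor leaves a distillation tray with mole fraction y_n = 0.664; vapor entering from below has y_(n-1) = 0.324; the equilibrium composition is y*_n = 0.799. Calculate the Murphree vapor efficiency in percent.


Murphree vapor efficiency: EMV = (y_n - y_(n-1)) / (y*_n - y_(n-1)) * 100
EMV = (0.664 - 0.324) / (0.799 - 0.324) * 100 = 0.34 / 0.475 * 100 = 71.58

71.58 %


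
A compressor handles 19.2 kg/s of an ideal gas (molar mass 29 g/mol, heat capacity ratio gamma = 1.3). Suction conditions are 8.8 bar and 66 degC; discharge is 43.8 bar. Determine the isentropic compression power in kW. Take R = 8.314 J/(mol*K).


Isentropic work: W = m*(gamma/(gamma-1))*(R*T1/MW)*((P2/P1)^((gamma-1)/gamma) - 1)
T1 = 66 + 273.15 = 339.15 K
Pressure ratio = 43.8 / 8.8 = 4.97727
Exponent = (1.3 - 1)/1.3 = 0.230769
(P2/P1)^exp - 1 = 4.97727^0.230769 - 1 = 0.448251
W = 19.2 * 1.3 / 0.3 * 8.314 * 339.15 / 29 * 0.448251 = 3626

3626 kW


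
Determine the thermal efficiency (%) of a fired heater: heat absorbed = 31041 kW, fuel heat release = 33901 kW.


Furnace efficiency = Q_absorbed / Q_fuel * 100
= 31041 / 33901 * 100 = 91.56

91.56 %


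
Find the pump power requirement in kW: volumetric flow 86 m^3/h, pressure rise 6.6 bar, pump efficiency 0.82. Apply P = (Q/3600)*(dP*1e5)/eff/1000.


Q = 86 / 3600 = 0.0238889 m^3/s
P = 0.0238889 * (6.6 * 1e5) / 0.82 / 1000 = 19.23

19.23 kW


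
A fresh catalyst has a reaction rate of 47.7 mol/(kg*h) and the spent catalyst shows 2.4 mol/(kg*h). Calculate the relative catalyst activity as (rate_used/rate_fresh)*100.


Activity (%) = (rate_used / rate_fresh) * 100
rate_used = 2.4, rate_fresh = 47.7
= (2.4 / 47.7) * 100
= 0.05031 * 100 = 5.031

5.031 %


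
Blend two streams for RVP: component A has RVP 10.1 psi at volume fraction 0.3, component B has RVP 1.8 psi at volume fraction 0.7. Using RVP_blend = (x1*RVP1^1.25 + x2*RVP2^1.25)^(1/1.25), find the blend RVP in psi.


Chevron index: RVP_blend = (sum xi*RVPi^1.25)^(1/1.25)
RVP^1.25 terms: 0.3 * 10.1^1.25 + 0.7 * 1.8^1.25 = 6.86106
RVP_blend = 6.86106^(1/1.25) = 4.668

4.668 psi


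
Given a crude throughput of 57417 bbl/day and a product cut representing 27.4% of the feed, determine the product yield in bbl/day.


Crude throughput = 57417 bbl/day
Fraction yield = 27.4%
yield = throughput * fraction / 100
yield = 57417 * 27.4 / 100 = 15732.258

15732.258 bbl/day


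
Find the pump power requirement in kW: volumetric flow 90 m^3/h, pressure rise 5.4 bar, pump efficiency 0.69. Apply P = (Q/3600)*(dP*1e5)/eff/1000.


Q = 90 / 3600 = 0.025 m^3/s
P = 0.025 * (5.4 * 1e5) / 0.69 / 1000 = 19.57

19.57 kW


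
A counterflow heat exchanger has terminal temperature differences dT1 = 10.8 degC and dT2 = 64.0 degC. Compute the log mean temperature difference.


LMTD = (dT1 - dT2) / ln(dT1/dT2)
= (10.8 - 64.0) / ln(10.8 / 64.0) = -53.2 / -1.77934 = 29.90

29.90 degC


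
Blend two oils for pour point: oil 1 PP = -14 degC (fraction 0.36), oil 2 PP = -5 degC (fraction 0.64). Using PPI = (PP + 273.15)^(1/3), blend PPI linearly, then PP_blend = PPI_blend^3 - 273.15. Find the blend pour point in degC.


PPI_1 = (-14 + 273.15)^(1/3) = 6.375541
PPI_2 = (-5 + 273.15)^(1/3) = 6.448508
PPI_blend = 0.36 * 6.375541 + 0.64 * 6.448508 = 6.42224
PP_blend = 6.42224^3 - 273.15 = 264.8864 - 273.15 = -8.26

-8.26 degC


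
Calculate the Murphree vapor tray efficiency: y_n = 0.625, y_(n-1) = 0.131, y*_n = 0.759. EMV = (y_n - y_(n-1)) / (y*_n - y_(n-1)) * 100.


Murphree vapor efficiency: EMV = (y_n - y_(n-1)) / (y*_n - y_(n-1)) * 100
EMV = (0.625 - 0.131) / (0.759 - 0.131) * 100 = 0.494 / 0.628 * 100 = 78.66

78.66 %


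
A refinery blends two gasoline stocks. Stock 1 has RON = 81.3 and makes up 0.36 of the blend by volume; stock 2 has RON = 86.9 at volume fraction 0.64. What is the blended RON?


Linear blending: RON_blend = sum(vi * RONi)
Contribution 1: 0.36 * 81.3 = 29.268
Contribution 2: 0.64 * 86.9 = 55.616
RON_blend = 29.268 + 55.616 = 84.884

84.884


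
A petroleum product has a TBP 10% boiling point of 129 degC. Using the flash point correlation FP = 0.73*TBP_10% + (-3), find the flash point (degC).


FP = 0.73 * 129 + (-3) = 91.17

91.17 degC


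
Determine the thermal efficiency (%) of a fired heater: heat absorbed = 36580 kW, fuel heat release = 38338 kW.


Furnace efficiency = Q_absorbed / Q_fuel * 100
= 36580 / 38338 * 100 = 95.41

95.41 %


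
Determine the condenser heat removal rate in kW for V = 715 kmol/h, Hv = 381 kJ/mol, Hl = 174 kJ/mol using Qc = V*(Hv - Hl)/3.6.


Qc = 715 * (381 - 174) / 3.6 = 715 * 207 / 3.6 = 41110

41110 kW


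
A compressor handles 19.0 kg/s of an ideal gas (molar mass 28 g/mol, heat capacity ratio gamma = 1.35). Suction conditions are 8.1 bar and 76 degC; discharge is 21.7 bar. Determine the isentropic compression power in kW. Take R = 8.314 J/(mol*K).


Isentropic work: W = m*(gamma/(gamma-1))*(R*T1/MW)*((P2/P1)^((gamma-1)/gamma) - 1)
T1 = 76 + 273.15 = 349.15 K
Pressure ratio = 21.7 / 8.1 = 2.67901
Exponent = (1.35 - 1)/1.35 = 0.259259
(P2/P1)^exp - 1 = 2.67901^0.259259 - 1 = 0.291089
W = 19.0 * 1.35 / 0.35 * 8.314 * 349.15 / 28 * 0.291089 = 2212

2212 kW


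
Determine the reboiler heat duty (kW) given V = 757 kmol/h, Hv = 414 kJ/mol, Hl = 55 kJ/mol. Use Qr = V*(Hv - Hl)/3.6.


Qr = 757 * (414 - 55) / 3.6 = 757 * 359 / 3.6 = 75490

75490 kW


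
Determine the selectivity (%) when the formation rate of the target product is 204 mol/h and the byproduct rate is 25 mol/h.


Selectivity = desired / (desired + undesired) * 100
Total products = 204 + 25 = 229 mol/h
S = 204 / 229 * 100
= 0.8908 * 100
= 89.08 %

89.08 %


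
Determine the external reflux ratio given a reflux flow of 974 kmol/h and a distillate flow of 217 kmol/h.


Reflux ratio definition: R = L / D (liquid returned / distillate withdrawn)
L = 974 kmol/h, D = 217 kmol/h
R = 974 / 217 = 4.488

4.488


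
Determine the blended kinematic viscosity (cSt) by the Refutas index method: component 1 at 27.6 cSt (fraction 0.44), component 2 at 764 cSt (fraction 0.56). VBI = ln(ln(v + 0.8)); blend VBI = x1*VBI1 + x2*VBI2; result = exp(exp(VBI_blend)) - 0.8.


Refutas method: VBN_i = 14.534*ln(ln(visc_i + 0.8)) + 10.975, blended linearly by mass fraction; since VBN is linear in VBI_i = ln(ln(visc_i + 0.8)) and the fractions sum to 1, blend VBI directly: visc = exp(exp(VBI_blend)) - 0.8
VBI_1 = ln(ln(27.6 + 0.8)) = 1.20788
VBI_2 = ln(ln(764 + 0.8)) = 1.89305
VBI_blend = 0.44 * 1.20788 + 0.56 * 1.89305 = 1.59158
visc_blend = exp(exp(1.59158)) - 0.8 = 135.0

135.0 cSt


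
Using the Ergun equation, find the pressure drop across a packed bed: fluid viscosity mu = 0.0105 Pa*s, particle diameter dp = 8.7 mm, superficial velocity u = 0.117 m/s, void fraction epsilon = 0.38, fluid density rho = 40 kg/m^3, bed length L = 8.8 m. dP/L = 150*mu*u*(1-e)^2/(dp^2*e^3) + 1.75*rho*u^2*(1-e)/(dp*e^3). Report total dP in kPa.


dp = 8.7 mm = 0.0087 m
Viscous term = 150*0.0105*0.117*(1-0.38)^2 / (0.0087^2*0.38^3) = 17055.3
Inertial term = 1.75*40*0.117^2*(1-0.38) / (0.0087*0.38^3) = 1244.49
dP/L = 17055.3 + 1244.49 = 18299.8 Pa/m
dP = 18299.8 * 8.8 / 1000 = 161.0 kPa

161.0 kPa


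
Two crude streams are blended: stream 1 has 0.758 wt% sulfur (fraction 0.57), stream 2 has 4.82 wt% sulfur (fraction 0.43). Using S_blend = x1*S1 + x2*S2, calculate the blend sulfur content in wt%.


Linear sulfur blending: S_blend = x1*S1 + x2*S2
Contribution 1: 0.57 * 0.758 = 0.43206 wt%
Contribution 2: 0.43 * 4.82 = 2.0726 wt%
S_blend = 0.43206 + 2.0726 = 2.50466

2.50466 wt%


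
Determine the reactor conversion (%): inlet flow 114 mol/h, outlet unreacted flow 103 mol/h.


X = (F_in - F_out) / F_in * 100
Moles reacted = 114 - 103 = 11
X = 11 / 114 * 100
= 0.09649 * 100
= 9.649 %

9.649 %


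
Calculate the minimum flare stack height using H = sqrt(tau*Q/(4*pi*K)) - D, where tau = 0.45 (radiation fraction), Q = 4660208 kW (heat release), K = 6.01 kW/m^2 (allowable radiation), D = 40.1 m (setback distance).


tau*Q/(4*pi*K) = 0.45 * 4660208 / (4 * pi * 6.01) = 27767.3
sqrt(27767.3) = 166.635
H = 166.635 - 40.1 = 126.5

126.5 m


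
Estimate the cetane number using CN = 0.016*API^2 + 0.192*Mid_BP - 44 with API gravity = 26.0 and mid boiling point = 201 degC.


CN = 0.016 * 26.0^2 + 0.192 * 201 - 44
CN = 10.816 + 38.592 - 44 = 5.408

5.408


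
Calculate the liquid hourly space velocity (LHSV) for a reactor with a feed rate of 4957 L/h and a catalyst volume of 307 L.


LHSV = volumetric feed rate / catalyst volume
= 4957 L/h / 307 L
= 16.15 h^-1

16.15 h^-1


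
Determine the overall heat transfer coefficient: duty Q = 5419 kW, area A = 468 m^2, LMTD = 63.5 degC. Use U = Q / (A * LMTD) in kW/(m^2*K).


From Q = U*A*LMTD, U = Q / (A * LMTD)
U = 5419 / (468 * 63.5) = 5419 / 29718 = 0.1823

0.1823 kW/(m^2*K)


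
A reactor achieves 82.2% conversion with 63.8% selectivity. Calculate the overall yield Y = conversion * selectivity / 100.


Overall yield = conversion (%) * selectivity (%) / 100
Conversion = 82.2%, Selectivity = 63.8%
Y = 82.2 * 63.8 / 100
= 52.4436 %

52.4436 %


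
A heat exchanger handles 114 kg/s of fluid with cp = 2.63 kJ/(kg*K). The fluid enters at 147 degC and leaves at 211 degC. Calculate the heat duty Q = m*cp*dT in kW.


Q = m_dot * cp * delta_T
delta_T = 211 - 147 = 64 K
Q = 114 * 2.63 * 64
= 299.82 * 64
= 19188.48 kW

19188.48 kW


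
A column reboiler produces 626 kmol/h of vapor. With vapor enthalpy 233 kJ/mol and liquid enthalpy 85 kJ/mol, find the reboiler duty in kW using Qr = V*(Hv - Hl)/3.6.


Qr = 626 * (233 - 85) / 3.6 = 626 * 148 / 3.6 = 25740

25740 kW


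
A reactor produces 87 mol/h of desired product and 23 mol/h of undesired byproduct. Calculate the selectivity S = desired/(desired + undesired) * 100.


Selectivity = desired / (desired + undesired) * 100
Total products = 87 + 23 = 110 mol/h
S = 87 / 110 * 100
= 0.7909 * 100
= 79.09 %

79.09 %


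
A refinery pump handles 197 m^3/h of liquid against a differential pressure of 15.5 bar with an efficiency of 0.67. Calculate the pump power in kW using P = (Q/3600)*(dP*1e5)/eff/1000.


Q = 197 / 3600 = 0.0547222 m^3/s
P = 0.0547222 * (15.5 * 1e5) / 0.67 / 1000 = 126.6

126.6 kW


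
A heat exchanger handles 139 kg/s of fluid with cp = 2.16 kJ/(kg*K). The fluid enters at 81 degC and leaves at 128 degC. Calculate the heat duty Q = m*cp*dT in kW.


Q = m_dot * cp * delta_T
delta_T = 128 - 81 = 47 K
Q = 139 * 2.16 * 47
= 300.24 * 47
= 14111.28 kW

14111.28 kW


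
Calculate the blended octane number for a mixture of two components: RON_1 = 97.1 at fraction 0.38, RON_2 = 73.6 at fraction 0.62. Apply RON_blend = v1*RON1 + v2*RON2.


Linear blending: RON_blend = sum(vi * RONi)
Contribution 1: 0.38 * 97.1 = 36.898
Contribution 2: 0.62 * 73.6 = 45.632
RON_blend = 36.898 + 45.632 = 82.53

82.53


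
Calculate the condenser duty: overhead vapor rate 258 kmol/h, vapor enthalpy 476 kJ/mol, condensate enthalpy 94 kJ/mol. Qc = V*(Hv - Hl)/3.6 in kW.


Qc = 258 * (476 - 94) / 3.6 = 258 * 382 / 3.6 = 27380

27380 kW


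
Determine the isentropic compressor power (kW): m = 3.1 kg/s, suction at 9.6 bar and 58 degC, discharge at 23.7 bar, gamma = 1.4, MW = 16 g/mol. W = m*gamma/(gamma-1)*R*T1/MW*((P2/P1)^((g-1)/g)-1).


Isentropic work: W = m*(gamma/(gamma-1))*(R*T1/MW)*((P2/P1)^((gamma-1)/gamma) - 1)
T1 = 58 + 273.15 = 331.15 K
Pressure ratio = 23.7 / 9.6 = 2.46875
Exponent = (1.4 - 1)/1.4 = 0.285714
(P2/P1)^exp - 1 = 2.46875^0.285714 - 1 = 0.294602
W = 3.1 * 1.4 / 0.4 * 8.314 * 331.15 / 16 * 0.294602 = 550.0

550.0 kW


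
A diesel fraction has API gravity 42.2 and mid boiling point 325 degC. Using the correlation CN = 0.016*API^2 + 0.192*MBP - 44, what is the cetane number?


CN = 0.016 * 42.2^2 + 0.192 * 325 - 44
CN = 28.49344 + 62.4 - 44 = 46.89344

46.89344


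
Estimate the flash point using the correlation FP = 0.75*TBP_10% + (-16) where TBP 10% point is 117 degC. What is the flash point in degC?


FP = 0.75 * 117 + (-16) = 71.75

71.75 degC


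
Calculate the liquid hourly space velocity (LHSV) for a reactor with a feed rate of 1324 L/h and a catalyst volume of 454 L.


LHSV = volumetric feed rate / catalyst volume
= 1324 L/h / 454 L
= 2.916 h^-1

2.916 h^-1


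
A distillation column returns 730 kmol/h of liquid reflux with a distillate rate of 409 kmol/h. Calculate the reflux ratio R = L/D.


Reflux ratio definition: R = L / D (liquid returned / distillate withdrawn)
L = 730 kmol/h, D = 409 kmol/h
R = 730 / 409 = 1.785

1.785


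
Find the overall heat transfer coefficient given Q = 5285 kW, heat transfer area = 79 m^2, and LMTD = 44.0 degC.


From Q = U*A*LMTD, U = Q / (A * LMTD)
U = 5285 / (79 * 44.0) = 5285 / 3476 = 1.520

1.520 kW/(m^2*K)


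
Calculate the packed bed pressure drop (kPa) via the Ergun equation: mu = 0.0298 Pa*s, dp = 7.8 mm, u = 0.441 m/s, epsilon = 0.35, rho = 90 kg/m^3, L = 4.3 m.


dp = 7.8 mm = 0.0078 m
Viscous term = 150*0.0298*0.441*(1-0.35)^2 / (0.0078^2*0.35^3) = 319286
Inertial term = 1.75*90*0.441^2*(1-0.35) / (0.0078*0.35^3) = 59535
dP/L = 319286 + 59535 = 378821 Pa/m
dP = 378821 * 4.3 / 1000 = 1629 kPa

1629 kPa


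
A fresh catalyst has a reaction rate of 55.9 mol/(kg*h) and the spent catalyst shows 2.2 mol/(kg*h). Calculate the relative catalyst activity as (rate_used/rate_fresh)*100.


Activity (%) = (rate_used / rate_fresh) * 100
rate_used = 2.2, rate_fresh = 55.9
= (2.2 / 55.9) * 100
= 0.03936 * 100 = 3.936

3.936 %


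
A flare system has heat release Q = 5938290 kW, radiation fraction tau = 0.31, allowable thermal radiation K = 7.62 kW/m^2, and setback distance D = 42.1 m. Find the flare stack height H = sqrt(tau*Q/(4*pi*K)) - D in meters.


tau*Q/(4*pi*K) = 0.31 * 5938290 / (4 * pi * 7.62) = 19224.6
sqrt(19224.6) = 138.653
H = 138.653 - 42.1 = 96.55

96.55 m


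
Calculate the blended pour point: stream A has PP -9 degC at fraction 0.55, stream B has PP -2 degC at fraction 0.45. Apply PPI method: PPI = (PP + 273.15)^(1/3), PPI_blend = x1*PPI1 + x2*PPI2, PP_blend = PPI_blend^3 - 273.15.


PPI_1 = (-9 + 273.15)^(1/3) = 6.416283
PPI_2 = (-2 + 273.15)^(1/3) = 6.472467
PPI_blend = 0.55 * 6.416283 + 0.45 * 6.472467 = 6.441566
PP_blend = 6.441566^3 - 273.15 = 267.2849 - 273.15 = -5.87

-5.87 degC


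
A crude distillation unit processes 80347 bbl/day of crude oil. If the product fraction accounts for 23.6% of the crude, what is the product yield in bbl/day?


Crude throughput = 80347 bbl/day
Fraction yield = 23.6%
yield = throughput * fraction / 100
yield = 80347 * 23.6 / 100 = 18961.892

18961.892 bbl/day


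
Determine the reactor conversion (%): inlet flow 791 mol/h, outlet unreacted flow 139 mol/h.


X = (F_in - F_out) / F_in * 100
Moles reacted = 791 - 139 = 652
X = 652 / 791 * 100
= 0.8243 * 100
= 82.43 %

82.43 %


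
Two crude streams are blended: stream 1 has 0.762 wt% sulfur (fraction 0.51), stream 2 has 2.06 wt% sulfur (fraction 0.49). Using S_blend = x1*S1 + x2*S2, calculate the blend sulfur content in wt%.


Linear sulfur blending: S_blend = x1*S1 + x2*S2
Contribution 1: 0.51 * 0.762 = 0.38862 wt%
Contribution 2: 0.49 * 2.06 = 1.0094 wt%
S_blend = 0.38862 + 1.0094 = 1.39802

1.39802 wt%


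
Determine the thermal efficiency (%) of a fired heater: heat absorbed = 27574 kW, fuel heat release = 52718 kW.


Furnace efficiency = Q_absorbed / Q_fuel * 100
= 27574 / 52718 * 100 = 52.30

52.30 %


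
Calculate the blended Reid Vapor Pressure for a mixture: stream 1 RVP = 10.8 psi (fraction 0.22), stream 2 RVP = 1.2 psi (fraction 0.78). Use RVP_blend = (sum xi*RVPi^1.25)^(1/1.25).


Chevron index: RVP_blend = (sum xi*RVPi^1.25)^(1/1.25)
RVP^1.25 terms: 0.22 * 10.8^1.25 + 0.78 * 1.2^1.25 = 5.28692
RVP_blend = 5.28692^(1/1.25) = 3.789

3.789 psi


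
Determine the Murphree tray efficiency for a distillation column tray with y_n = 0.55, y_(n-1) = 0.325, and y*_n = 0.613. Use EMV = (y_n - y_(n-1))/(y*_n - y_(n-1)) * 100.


Murphree vapor efficiency: EMV = (y_n - y_(n-1)) / (y*_n - y_(n-1)) * 100
EMV = (0.55 - 0.325) / (0.613 - 0.325) * 100 = 0.225 / 0.288 * 100 = 78.13

78.13 %


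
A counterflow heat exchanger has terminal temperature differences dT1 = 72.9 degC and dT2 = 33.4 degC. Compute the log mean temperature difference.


LMTD = (dT1 - dT2) / ln(dT1/dT2)
= (72.9 - 33.4) / ln(72.9 / 33.4) = 39.5 / 0.780533 = 50.61

50.61 degC


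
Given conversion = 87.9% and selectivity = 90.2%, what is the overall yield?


Overall yield = conversion (%) * selectivity (%) / 100
Conversion = 87.9%, Selectivity = 90.2%
Y = 87.9 * 90.2 / 100
= 79.2858 %

79.2858 %


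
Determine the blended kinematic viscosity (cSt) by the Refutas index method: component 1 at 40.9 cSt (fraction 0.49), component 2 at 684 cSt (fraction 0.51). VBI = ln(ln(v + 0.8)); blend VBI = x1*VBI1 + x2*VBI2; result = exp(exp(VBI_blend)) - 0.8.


Refutas method: VBN_i = 14.534*ln(ln(visc_i + 0.8)) + 10.975, blended linearly by mass fraction; since VBN is linear in VBI_i = ln(ln(visc_i + 0.8)) and the fractions sum to 1, blend VBI directly: visc = exp(exp(VBI_blend)) - 0.8
VBI_1 = ln(ln(40.9 + 0.8)) = 1.31654
VBI_2 = ln(ln(684 + 0.8)) = 1.87627
VBI_blend = 0.49 * 1.31654 + 0.51 * 1.87627 = 1.602
visc_blend = exp(exp(1.602)) - 0.8 = 142.2

142.2 cSt


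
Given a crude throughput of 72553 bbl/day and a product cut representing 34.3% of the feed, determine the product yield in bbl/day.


Crude throughput = 72553 bbl/day
Fraction yield = 34.3%
yield = throughput * fraction / 100
yield = 72553 * 34.3 / 100 = 24885.679

24885.679 bbl/day


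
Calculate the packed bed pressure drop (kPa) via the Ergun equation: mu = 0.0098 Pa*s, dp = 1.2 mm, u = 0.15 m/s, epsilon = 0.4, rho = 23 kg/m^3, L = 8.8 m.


dp = 1.2 mm = 0.0012 m
Viscous term = 150*0.0098*0.15*(1-0.4)^2 / (0.0012^2*0.4^3) = 861328
Inertial term = 1.75*23*0.15^2*(1-0.4) / (0.0012*0.4^3) = 7075.2
dP/L = 861328 + 7075.2 = 868403 Pa/m
dP = 868403 * 8.8 / 1000 = 7642 kPa

7642 kPa


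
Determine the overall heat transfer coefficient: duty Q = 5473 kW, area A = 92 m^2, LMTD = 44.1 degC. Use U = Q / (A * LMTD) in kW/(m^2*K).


From Q = U*A*LMTD, U = Q / (A * LMTD)
U = 5473 / (92 * 44.1) = 5473 / 4057.2 = 1.349

1.349 kW/(m^2*K)


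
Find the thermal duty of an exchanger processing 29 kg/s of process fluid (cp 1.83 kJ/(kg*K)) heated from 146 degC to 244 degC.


Q = m_dot * cp * delta_T
delta_T = 244 - 146 = 98 K
Q = 29 * 1.83 * 98
= 53.07 * 98
= 5200.86 kW

5200.86 kW


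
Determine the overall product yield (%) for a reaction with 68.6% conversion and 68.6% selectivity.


Overall yield = conversion (%) * selectivity (%) / 100
Conversion = 68.6%, Selectivity = 68.6%
Y = 68.6 * 68.6 / 100
= 47.0596 %

47.0596 %


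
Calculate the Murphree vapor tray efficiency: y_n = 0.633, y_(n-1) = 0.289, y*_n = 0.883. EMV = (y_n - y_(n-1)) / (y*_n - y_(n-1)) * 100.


Murphree vapor efficiency: EMV = (y_n - y_(n-1)) / (y*_n - y_(n-1)) * 100
EMV = (0.633 - 0.289) / (0.883 - 0.289) * 100 = 0.344 / 0.594 * 100 = 57.91

57.91 %


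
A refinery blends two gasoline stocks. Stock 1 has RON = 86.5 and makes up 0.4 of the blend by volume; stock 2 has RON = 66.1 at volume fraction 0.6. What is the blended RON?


Linear blending: RON_blend = sum(vi * RONi)
Contribution 1: 0.4 * 86.5 = 34.6
Contribution 2: 0.6 * 66.1 = 39.66
RON_blend = 34.6 + 39.66 = 74.26

74.26


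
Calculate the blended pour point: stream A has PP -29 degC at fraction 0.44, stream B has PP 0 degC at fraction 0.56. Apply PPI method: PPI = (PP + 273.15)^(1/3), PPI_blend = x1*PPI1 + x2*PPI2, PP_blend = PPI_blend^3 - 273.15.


PPI_1 = (-29 + 273.15)^(1/3) = 6.25008
PPI_2 = (0 + 273.15)^(1/3) = 6.488342
PPI_blend = 0.44 * 6.25008 + 0.56 * 6.488342 = 6.383507
PP_blend = 6.383507^3 - 273.15 = 260.1226 - 273.15 = -13.03

-13.03 degC


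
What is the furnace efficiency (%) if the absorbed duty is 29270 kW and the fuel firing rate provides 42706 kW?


Furnace efficiency = Q_absorbed / Q_fuel * 100
= 29270 / 42706 * 100 = 68.54

68.54 %


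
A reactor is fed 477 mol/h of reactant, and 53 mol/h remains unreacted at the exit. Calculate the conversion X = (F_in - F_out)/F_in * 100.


X = (F_in - F_out) / F_in * 100
Moles reacted = 477 - 53 = 424
X = 424 / 477 * 100
= 0.8889 * 100
= 88.89 %

88.89 %


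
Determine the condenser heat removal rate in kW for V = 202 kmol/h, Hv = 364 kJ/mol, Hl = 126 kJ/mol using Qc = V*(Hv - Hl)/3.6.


Qc = 202 * (364 - 126) / 3.6 = 202 * 238 / 3.6 = 13350

13350 kW


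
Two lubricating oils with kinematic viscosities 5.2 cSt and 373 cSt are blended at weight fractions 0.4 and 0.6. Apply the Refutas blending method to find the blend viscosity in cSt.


Refutas method: VBN_i = 14.534*ln(ln(visc_i + 0.8)) + 10.975, blended linearly by mass fraction; since VBN is linear in VBI_i = ln(ln(visc_i + 0.8)) and the fractions sum to 1, blend VBI directly: visc = exp(exp(VBI_blend)) - 0.8
VBI_1 = ln(ln(5.2 + 0.8)) = 0.583198
VBI_2 = ln(ln(373 + 0.8)) = 1.77896
VBI_blend = 0.4 * 0.583198 + 0.6 * 1.77896 = 1.30066
visc_blend = exp(exp(1.30066)) - 0.8 = 38.52

38.52 cSt


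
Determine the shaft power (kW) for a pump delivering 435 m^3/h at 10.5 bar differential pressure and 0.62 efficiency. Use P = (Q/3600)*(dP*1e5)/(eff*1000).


Q = 435 / 3600 = 0.120833 m^3/s
P = 0.120833 * (10.5 * 1e5) / 0.62 / 1000 = 204.6

204.6 kW


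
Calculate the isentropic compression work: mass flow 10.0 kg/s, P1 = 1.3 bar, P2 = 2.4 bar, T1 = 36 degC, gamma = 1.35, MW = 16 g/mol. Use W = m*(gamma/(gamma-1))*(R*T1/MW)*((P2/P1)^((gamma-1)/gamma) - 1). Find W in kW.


Isentropic work: W = m*(gamma/(gamma-1))*(R*T1/MW)*((P2/P1)^((gamma-1)/gamma) - 1)
T1 = 36 + 273.15 = 309.15 K
Pressure ratio = 2.4 / 1.3 = 1.84615
Exponent = (1.35 - 1)/1.35 = 0.259259
(P2/P1)^exp - 1 = 1.84615^0.259259 - 1 = 0.172282
W = 10.0 * 1.35 / 0.35 * 8.314 * 309.15 / 16 * 0.172282 = 1067

1067 kW


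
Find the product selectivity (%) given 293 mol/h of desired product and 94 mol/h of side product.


Selectivity = desired / (desired + undesired) * 100
Total products = 293 + 94 = 387 mol/h
S = 293 / 387 * 100
= 0.7571 * 100
= 75.71 %

75.71 %


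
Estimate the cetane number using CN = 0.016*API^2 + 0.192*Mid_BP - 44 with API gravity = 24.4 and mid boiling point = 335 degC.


CN = 0.016 * 24.4^2 + 0.192 * 335 - 44
CN = 9.52576 + 64.32 - 44 = 29.84576

29.84576


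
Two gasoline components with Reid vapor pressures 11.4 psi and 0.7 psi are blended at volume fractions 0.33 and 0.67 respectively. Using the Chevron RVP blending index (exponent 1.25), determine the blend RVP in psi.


Chevron index: RVP_blend = (sum xi*RVPi^1.25)^(1/1.25)
RVP^1.25 terms: 0.33 * 11.4^1.25 + 0.67 * 0.7^1.25 = 7.34165
RVP_blend = 7.34165^(1/1.25) = 4.928

4.928 psi


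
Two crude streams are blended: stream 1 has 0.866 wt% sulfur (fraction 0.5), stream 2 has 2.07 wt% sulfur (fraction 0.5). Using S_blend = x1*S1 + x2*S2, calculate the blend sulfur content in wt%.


Linear sulfur blending: S_blend = x1*S1 + x2*S2
Contribution 1: 0.5 * 0.866 = 0.433 wt%
Contribution 2: 0.5 * 2.07 = 1.035 wt%
S_blend = 0.433 + 1.035 = 1.468

1.468 wt%


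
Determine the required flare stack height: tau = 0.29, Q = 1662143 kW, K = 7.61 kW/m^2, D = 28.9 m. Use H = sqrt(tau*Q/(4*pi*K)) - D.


tau*Q/(4*pi*K) = 0.29 * 1662143 / (4 * pi * 7.61) = 5040.48
sqrt(5040.48) = 70.9963
H = 70.9963 - 28.9 = 42.10

42.10 m


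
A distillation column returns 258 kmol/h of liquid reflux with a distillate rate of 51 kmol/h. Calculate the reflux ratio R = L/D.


Reflux ratio definition: R = L / D (liquid returned / distillate withdrawn)
L = 258 kmol/h, D = 51 kmol/h
R = 258 / 51 = 5.059

5.059


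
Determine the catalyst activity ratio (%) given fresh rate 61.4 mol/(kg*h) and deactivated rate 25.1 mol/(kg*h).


Activity (%) = (rate_used / rate_fresh) * 100
rate_used = 25.1, rate_fresh = 61.4
= (25.1 / 61.4) * 100
= 0.4088 * 100 = 40.88

40.88 %


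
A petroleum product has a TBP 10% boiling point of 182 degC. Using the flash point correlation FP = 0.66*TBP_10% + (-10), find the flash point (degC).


FP = 0.66 * 182 + (-10) = 110.12

110.12 degC


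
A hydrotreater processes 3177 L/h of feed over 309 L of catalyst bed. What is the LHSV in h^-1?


LHSV = volumetric feed rate / catalyst volume
= 3177 L/h / 309 L
= 10.28 h^-1

10.28 h^-1


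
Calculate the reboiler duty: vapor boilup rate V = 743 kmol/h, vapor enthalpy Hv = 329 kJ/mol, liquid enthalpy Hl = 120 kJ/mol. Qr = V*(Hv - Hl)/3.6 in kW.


Qr = 743 * (329 - 120) / 3.6 = 743 * 209 / 3.6 = 43140

43140 kW


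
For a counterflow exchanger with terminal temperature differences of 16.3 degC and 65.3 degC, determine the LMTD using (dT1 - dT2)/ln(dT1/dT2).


LMTD = (dT1 - dT2) / ln(dT1/dT2)
= (16.3 - 65.3) / ln(16.3 / 65.3) = -49 / -1.38783 = 35.31

35.31 degC


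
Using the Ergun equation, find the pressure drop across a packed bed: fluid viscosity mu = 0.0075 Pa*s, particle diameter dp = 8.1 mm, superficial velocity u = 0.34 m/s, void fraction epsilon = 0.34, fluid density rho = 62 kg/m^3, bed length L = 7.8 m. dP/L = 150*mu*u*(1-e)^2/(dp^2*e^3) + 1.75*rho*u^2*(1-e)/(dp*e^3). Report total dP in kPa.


dp = 8.1 mm = 0.0081 m
Viscous term = 150*0.0075*0.34*(1-0.34)^2 / (0.0081^2*0.34^3) = 64611.9
Inertial term = 1.75*62*0.34^2*(1-0.34) / (0.0081*0.34^3) = 26002.2
dP/L = 64611.9 + 26002.2 = 90614.1 Pa/m
dP = 90614.1 * 7.8 / 1000 = 706.8 kPa

706.8 kPa
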